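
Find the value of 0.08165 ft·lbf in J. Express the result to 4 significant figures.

1 ft·lbf = 1.35582 joules.
0.08165 × 1.35582 ≈ 0.1107 J.

0.1107 joules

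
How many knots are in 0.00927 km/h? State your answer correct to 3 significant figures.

0.00501 kn

1 kilometer per hour = 0.539957 kn.
Then 0.00927 × 0.539957 ≈ 0.00501 kn.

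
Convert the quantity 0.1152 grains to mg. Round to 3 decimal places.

1 gr = 64.7989 milligrams.
So 0.1152 × 64.7989 ≈ 7.465 mg.

7.465 mg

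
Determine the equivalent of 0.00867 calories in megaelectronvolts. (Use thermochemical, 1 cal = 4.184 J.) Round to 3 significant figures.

2.26e+11 megaelectronvolts

1 cal = 2.61145e+13 megaelectronvolts.
0.00867 × 2.61145e+13 ≈ 2.26e+11 MeV.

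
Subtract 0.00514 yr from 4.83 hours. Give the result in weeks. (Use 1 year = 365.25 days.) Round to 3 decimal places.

-0.239 wk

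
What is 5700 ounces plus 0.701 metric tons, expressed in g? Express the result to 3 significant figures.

863000 g

5700 oz = 161592 g and 0.701 t = 701000 g.
161592 + 701000 ≈ 863000 g.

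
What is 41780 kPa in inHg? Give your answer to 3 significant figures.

12300 inHg

1 kilopascal = 0.295300 inHg.
41780 × 0.295300 ≈ 12300 inHg.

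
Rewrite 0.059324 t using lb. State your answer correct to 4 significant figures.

130.8 lb

1 t = 2204.62 pounds.
Then 0.059324 × 2204.62 ≈ 130.8 lb.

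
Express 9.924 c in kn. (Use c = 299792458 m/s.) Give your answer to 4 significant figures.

1 c = 5.82750e+8 kn.
Thus 9.924 × 5.82750e+8 ≈ 5.783e+9 kn.

5.783e+9 kn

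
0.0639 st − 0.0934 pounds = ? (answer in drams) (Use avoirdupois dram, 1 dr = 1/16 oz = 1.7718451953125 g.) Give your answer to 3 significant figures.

205 dr

0.0639 st = 229.018 dr and 0.0934 lb = 23.9104 dr.
229.018 − 23.9104 ≈ 205 dr.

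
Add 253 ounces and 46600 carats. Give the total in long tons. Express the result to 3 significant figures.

0.0162 long ton

253 oz = 0.00705915 long ton and 46600 ct = 0.00917280 long ton.
0.00705915 + 0.00917280 ≈ 0.0162 long ton.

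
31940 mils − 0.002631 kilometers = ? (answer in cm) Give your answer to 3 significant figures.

31940 mil = 81.1276 cm and 0.002631 km = 263.100 cm.
81.1276 − 263.100 ≈ -182 cm.

-182 centimeters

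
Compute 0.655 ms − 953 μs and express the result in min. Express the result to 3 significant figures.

-4.97e-6 minutes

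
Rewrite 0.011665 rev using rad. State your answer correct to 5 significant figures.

1 revolution = 6.28319 radians.
Then 0.011665 × 6.28319 ≈ 0.073293 rad.

0.073293 rad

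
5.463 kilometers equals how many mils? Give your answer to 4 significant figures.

2.151 × 10^8 mil

1 kilometer = 3.93701 × 10^7 mil.
Thus 5.463 × 3.93701 × 10^7 ≈ 2.151 × 10^8 mil.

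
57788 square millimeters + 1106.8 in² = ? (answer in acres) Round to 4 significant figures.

0.0001907 acres

57788 mm² = 1.42797e-5 acre and 1106.8 in² = 0.000176449 acre.
1.42797e-5 + 0.000176449 ≈ 0.0001907 acre.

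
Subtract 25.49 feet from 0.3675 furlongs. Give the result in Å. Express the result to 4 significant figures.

6.616e+11 Å

0.3675 furlong = 7.39292e+11 Å and 25.49 ft = 7.76935e+10 Å.
7.39292e+11 − 7.76935e+10 ≈ 6.616e+11 Å.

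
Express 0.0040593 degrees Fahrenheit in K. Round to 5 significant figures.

K = (°F + 459.67) × 5/9.
Applying the formula gives 255.37 K.

255.37 K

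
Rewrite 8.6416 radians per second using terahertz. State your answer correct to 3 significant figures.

1 radian per second = 1.59155 × 10^-13 THz.
So 8.6416 × 1.59155 × 10^-13 ≈ 1.38 × 10^-12 THz.

1.38 × 10^-12 THz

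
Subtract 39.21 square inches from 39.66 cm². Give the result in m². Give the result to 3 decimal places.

-0.021 m²

39.66 cm² = 0.00396600 m² and 39.21 in² = 0.0252967 m².
0.00396600 − 0.0252967 ≈ -0.021 m².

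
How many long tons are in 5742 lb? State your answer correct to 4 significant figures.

1 pound = 0.000446429 long ton.
Then 5742 × 0.000446429 ≈ 2.563 long ton.

2.563 long tons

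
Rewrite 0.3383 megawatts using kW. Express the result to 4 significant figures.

338.3 kilowatts

1 megawatt = 1000.00 kilowatts.
0.3383 × 1000.00 ≈ 338.3 kW.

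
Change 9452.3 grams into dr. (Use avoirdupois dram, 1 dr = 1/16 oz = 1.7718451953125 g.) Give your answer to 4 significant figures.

5335 dr

1 gram = 0.564383 dr.
So 9452.3 × 0.564383 ≈ 5335 dr.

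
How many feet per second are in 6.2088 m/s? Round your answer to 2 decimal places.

1 m/s = 3.28084 feet per second.
Then 6.2088 × 3.28084 ≈ 20.37 ft/s.

20.37 ft/s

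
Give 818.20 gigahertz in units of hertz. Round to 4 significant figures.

8.182 × 10^11 hertz

1 gigahertz = 1.00000 × 10^9 Hz.
So 818.20 × 1.00000 × 10^9 ≈ 8.182 × 10^11 Hz.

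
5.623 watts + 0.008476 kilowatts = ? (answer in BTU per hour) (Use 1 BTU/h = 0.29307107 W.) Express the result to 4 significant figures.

5.623 W = 19.1865 BTU/h and 0.008476 kW = 28.9213 BTU/h.
19.1865 + 28.9213 ≈ 48.11 BTU/h.

48.11 BTU per hour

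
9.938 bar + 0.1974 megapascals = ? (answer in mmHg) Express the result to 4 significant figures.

8935 millimeters of mercury

9.938 bar = 7454.11 mmHg and 0.1974 MPa = 1480.62 mmHg.
7454.11 + 1480.62 ≈ 8935 mmHg.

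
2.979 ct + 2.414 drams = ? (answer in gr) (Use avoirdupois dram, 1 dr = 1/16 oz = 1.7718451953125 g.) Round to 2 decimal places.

2.979 ct = 9.19460 gr and 2.414 dr = 66.0078 gr.
9.19460 + 66.0078 ≈ 75.20 gr.

75.20 gr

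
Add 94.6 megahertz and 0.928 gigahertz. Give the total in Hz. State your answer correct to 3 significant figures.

1.02e+9 Hz

94.6 MHz = 9.46000e+7 Hz and 0.928 GHz = 9.28000e+8 Hz.
9.46000e+7 + 9.28000e+8 ≈ 1.02e+9 Hz.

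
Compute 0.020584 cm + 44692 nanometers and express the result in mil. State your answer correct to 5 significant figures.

9.8635 mil

0.020584 cm = 8.10394 mil and 44692 nm = 1.75953 mil.
8.10394 + 1.75953 ≈ 9.8635 mil.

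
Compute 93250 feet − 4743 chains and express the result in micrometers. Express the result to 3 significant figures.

-6.70 × 10^10 micrometers

93250 ft = 2.84226 × 10^10 μm and 4743 chain = 9.54140 × 10^10 μm.
2.84226 × 10^10 − 9.54140 × 10^10 ≈ -6.70 × 10^10 μm.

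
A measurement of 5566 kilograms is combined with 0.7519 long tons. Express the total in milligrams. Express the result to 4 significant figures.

6.330e+9 mg

5566 kg = 5.56600e+9 mg and 0.7519 long ton = 7.63966e+8 mg.
5.56600e+9 + 7.63966e+8 ≈ 6.330e+9 mg.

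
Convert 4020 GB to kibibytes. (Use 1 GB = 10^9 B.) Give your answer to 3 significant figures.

1 gigabyte = 976562.5 KiB.
4020 × 976562.5 ≈ 3.93e+9 KiB.

3.93e+9 KiB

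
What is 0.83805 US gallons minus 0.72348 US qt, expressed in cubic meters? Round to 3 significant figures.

0.00249 m³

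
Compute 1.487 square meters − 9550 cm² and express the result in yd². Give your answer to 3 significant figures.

1.487 m² = 1.77844 yd² and 9550 cm² = 1.14217 yd².
1.77844 − 1.14217 ≈ 0.636 yd².

0.636 square yards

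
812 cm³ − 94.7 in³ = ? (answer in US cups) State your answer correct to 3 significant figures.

812 cm³ = 3.43212 US cup and 94.7 in³ = 6.55931 US cup.
3.43212 − 6.55931 ≈ -3.13 US cup.

-3.13 US cups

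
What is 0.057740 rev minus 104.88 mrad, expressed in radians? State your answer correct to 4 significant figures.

0.057740 rev = 0.362791 rad and 104.88 mrad = 0.104880 rad.
0.362791 − 0.104880 ≈ 0.2579 rad.

0.2579 rad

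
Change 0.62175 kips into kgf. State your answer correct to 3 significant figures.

1 kip = 453.592 kgf.
Thus 0.62175 × 453.592 ≈ 282 kgf.

282 kgf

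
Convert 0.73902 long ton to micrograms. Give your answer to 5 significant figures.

7.5088 × 10^11 μg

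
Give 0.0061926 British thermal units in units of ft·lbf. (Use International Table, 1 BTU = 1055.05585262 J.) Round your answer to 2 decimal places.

4.82 foot-pounds

1 BTU = 778.169 ft·lbf.
So 0.0061926 × 778.169 ≈ 4.82 ft·lbf.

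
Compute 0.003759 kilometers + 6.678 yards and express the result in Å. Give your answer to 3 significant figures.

9.87e+10 Å

0.003759 km = 3.75900e+10 Å and 6.678 yd = 6.10636e+10 Å.
3.75900e+10 + 6.10636e+10 ≈ 9.87e+10 Å.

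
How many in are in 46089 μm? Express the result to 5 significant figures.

1 μm = 3.93701e-5 in.
Thus 46089 × 3.93701e-5 ≈ 1.8145 in.

1.8145 inches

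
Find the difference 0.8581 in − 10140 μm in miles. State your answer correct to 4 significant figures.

7.243e-6 mi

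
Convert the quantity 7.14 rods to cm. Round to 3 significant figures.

1 rod = 502.920 cm.
Thus 7.14 × 502.920 ≈ 3590 cm.

3590 centimeters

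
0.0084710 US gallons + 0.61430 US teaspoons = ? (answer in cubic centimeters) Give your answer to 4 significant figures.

35.09 cubic centimeters

0.0084710 US gal = 32.0662 cm³ and 0.61430 US tsp = 3.02784 cm³.
32.0662 + 3.02784 ≈ 35.09 cm³.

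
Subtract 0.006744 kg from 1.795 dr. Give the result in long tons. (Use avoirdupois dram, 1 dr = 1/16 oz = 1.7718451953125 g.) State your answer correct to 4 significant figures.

-3.507e-6 long ton

1.795 dr = 3.13023e-6 long ton and 0.006744 kg = 6.63749e-6 long ton.
3.13023e-6 − 6.63749e-6 ≈ -3.507e-6 long ton.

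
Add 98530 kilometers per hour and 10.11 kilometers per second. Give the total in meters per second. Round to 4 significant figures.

98530 km/h = 27369.4 m/s and 10.11 km/s = 10110.0 m/s.
27369.4 + 10110.0 ≈ 37480 m/s.

37480 m/s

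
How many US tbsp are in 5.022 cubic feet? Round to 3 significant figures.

9620 US tbsp

1 ft³ = 1915.01 US tbsp.
5.022 × 1915.01 ≈ 9620 US tbsp.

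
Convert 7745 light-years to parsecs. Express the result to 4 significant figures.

1 light-year = 0.306601 parsecs.
So 7745 × 0.306601 ≈ 2375 pc.

2375 parsecs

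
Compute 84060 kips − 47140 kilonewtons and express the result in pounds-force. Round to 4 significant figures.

7.346e+7 lbf

84060 kip = 8.40600e+7 lbf and 47140 kN = 1.05975e+7 lbf.
8.40600e+7 − 1.05975e+7 ≈ 7.346e+7 lbf.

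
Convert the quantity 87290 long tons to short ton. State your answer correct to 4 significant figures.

97760 short ton

1 long ton = 1.12000 short tons.
Then 87290 × 1.12000 ≈ 97760 short ton.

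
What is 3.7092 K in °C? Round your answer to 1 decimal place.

K = °C + 273.15.
Applying the formula gives -269.4 °C.

-269.4 degrees Celsius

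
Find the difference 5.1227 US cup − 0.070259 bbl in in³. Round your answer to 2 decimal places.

-607.69 in³

5.1227 US cup = 73.9590 in³ and 0.070259 bbl = 681.653 in³.
73.9590 − 681.653 ≈ -607.69 in³.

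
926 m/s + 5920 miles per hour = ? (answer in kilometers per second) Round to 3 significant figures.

3.57 km/s

926 m/s = 0.926000 km/s and 5920 mph = 2.64648 km/s.
0.926000 + 2.64648 ≈ 3.57 km/s.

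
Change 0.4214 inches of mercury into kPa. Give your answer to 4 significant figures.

1.427 kilopascals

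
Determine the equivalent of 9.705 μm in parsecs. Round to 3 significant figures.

1 micrometer = 3.24078 × 10^-23 pc.
So 9.705 × 3.24078 × 10^-23 ≈ 3.15 × 10^-22 pc.

3.15 × 10^-22 pc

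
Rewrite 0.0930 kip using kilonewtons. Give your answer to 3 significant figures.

0.414 kN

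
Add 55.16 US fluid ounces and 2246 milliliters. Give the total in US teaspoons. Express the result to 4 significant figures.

786.6 US tsp

55.16 US fl oz = 330.960 US tsp and 2246 mL = 455.678 US tsp.
330.960 + 455.678 ≈ 786.6 US tsp.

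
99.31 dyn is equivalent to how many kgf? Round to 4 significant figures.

0.0001013 kgf

1 dyne = 1.01972 × 10^-6 kgf.
Then 99.31 × 1.01972 × 10^-6 ≈ 0.0001013 kgf.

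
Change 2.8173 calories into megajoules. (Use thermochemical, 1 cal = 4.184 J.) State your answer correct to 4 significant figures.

1.179 × 10^-5 MJ

1 calorie = 4.18400 × 10^-6 MJ.
So 2.8173 × 4.18400 × 10^-6 ≈ 1.179 × 10^-5 MJ.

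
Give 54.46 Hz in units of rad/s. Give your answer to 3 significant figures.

1 hertz = 6.28319 radians per second.
Thus 54.46 × 6.28319 ≈ 342 rad/s.

342 rad/s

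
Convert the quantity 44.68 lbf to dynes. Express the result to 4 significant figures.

1.987e+7 dynes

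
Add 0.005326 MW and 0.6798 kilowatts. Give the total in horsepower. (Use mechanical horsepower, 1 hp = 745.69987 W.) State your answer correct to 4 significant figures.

8.054 hp

0.005326 MW = 7.14228 hp and 0.6798 kW = 0.911627 hp.
7.14228 + 0.911627 ≈ 8.054 hp.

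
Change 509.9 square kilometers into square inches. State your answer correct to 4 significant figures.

7.903 × 10^11 in²

1 square kilometer = 1.55000 × 10^9 square inches.
So 509.9 × 1.55000 × 10^9 ≈ 7.903 × 10^11 in².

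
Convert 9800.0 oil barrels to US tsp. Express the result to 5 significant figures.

1 oil barrel = 32256.0 US tsp.
Thus 9800.0 × 32256.0 ≈ 3.1611e+8 US tsp.

3.1611e+8 US tsp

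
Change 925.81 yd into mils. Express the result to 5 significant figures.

1 yd = 36000.0 mil.
925.81 × 36000.0 ≈ 3.3329e+7 mil.

3.3329e+7 mil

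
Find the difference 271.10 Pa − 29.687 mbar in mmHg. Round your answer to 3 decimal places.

-20.234 mmHg

271.10 Pa = 2.03342 mmHg and 29.687 mbar = 22.2671 mmHg.
2.03342 − 22.2671 ≈ -20.234 mmHg.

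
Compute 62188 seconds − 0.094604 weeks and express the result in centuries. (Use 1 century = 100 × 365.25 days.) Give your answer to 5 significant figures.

62188 s = 1.97062e-5 century and 0.094604 wk = 1.81308e-5 century.
1.97062e-5 − 1.81308e-5 ≈ 1.5754e-6 century.

1.5754e-6 century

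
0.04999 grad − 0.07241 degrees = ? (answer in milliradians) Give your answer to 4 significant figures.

0.04999 grad = 0.7852411 mrad and 0.07241 ° = 1.263793 mrad.
0.7852411 − 1.263793 ≈ -0.4786 mrad.

-0.4786 milliradians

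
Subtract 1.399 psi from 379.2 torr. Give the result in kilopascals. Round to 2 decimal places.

40.91 kPa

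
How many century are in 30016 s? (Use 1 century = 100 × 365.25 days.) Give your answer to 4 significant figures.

1 s = 3.168809 × 10^-10 centuries.
Then 30016 × 3.168809 × 10^-10 ≈ 9.511 × 10^-6 century.

9.511 × 10^-6 century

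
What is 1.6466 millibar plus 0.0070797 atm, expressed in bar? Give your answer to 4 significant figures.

1.6466 mbar = 0.00164660 bar and 0.0070797 atm = 0.00717351 bar.
0.00164660 + 0.00717351 ≈ 0.008820 bar.

0.008820 bar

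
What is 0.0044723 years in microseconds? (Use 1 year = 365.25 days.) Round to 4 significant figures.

1 yr = 3.15576e+13 microseconds.
0.0044723 × 3.15576e+13 ≈ 1.411e+11 μs.

1.411e+11 microseconds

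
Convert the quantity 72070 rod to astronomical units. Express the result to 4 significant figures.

2.423e-6 au

1 rod = 3.36181e-11 astronomical units.
Thus 72070 × 3.36181e-11 ≈ 2.423e-6 au.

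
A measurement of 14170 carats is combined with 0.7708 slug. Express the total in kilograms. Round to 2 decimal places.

14170 ct = 2.83400 kg and 0.7708 slug = 11.2490 kg.
2.83400 + 11.2490 ≈ 14.08 kg.

14.08 kg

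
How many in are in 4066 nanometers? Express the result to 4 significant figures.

0.0001601 in

1 nm = 3.93701e-8 in.
Thus 4066 × 3.93701e-8 ≈ 0.0001601 in.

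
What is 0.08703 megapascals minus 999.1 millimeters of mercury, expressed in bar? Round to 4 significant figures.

-0.4617 bar

0.08703 MPa = 0.870300 bar and 999.1 mmHg = 1.33202 bar.
0.870300 − 1.33202 ≈ -0.4617 bar.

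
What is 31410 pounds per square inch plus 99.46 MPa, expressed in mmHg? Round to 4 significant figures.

2.370e+6 mmHg

31410 psi = 1.62437e+6 mmHg and 99.46 MPa = 746011 mmHg.
1.62437e+6 + 746011 ≈ 2.370e+6 mmHg.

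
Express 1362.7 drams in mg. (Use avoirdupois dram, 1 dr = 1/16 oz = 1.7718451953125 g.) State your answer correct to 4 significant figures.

2.414e+6 mg

1 dram = 1771.85 milligrams.
Then 1362.7 × 1771.85 ≈ 2.414e+6 mg.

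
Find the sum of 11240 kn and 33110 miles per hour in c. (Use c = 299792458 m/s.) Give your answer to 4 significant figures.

6.866 × 10^-5 c

11240 kn = 1.92879 × 10^-5 c and 33110 mph = 4.93725 × 10^-5 c.
1.92879 × 10^-5 + 4.93725 × 10^-5 ≈ 6.866 × 10^-5 c.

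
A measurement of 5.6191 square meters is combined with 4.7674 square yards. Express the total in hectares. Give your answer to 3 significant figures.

0.000961 ha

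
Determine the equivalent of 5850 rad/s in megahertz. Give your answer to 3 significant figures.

0.000931 megahertz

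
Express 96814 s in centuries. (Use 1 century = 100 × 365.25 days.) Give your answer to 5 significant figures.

1 second = 3.16881 × 10^-10 centuries.
96814 × 3.16881 × 10^-10 ≈ 3.0679 × 10^-5 century.

3.0679 × 10^-5 century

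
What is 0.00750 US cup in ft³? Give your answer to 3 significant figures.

6.27 × 10^-5 cubic feet

1 US cup = 0.00835503 cubic feet.
Then 0.00750 × 0.00835503 ≈ 6.27 × 10^-5 ft³.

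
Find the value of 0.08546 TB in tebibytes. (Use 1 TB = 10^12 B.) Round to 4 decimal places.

0.0777 tebibytes

1 terabyte = 0.909495 tebibytes.
So 0.08546 × 0.909495 ≈ 0.0777 TiB.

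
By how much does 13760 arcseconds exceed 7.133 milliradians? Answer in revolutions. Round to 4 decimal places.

13760 arcsec = 0.0106173 rev and 7.133 mrad = 0.00113525 rev.
0.0106173 − 0.00113525 ≈ 0.0095 rev.

0.0095 rev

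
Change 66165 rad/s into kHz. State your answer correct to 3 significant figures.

10.5 kHz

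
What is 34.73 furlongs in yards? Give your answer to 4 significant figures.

7641 yd

1 furlong = 220.000 yd.
So 34.73 × 220.000 ≈ 7641 yd.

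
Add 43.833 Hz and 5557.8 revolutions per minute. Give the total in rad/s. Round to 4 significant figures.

43.833 Hz = 275.411 rad/s and 5557.8 rpm = 582.011 rad/s.
275.411 + 582.011 ≈ 857.4 rad/s.

857.4 rad/s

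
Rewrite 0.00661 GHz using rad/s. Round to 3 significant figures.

1 GHz = 6.28319 × 10^9 rad/s.
Thus 0.00661 × 6.28319 × 10^9 ≈ 4.15 × 10^7 rad/s.

4.15 × 10^7 rad/s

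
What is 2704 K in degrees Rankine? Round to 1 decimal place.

°R = K × 9/5.
Applying the formula gives 4867.2 °R.

4867.2 °R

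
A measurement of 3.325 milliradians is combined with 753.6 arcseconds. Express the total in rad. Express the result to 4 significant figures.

0.006979 rad

3.325 mrad = 0.00332500 rad and 753.6 arcsec = 0.00365356 rad.
0.00332500 + 0.00365356 ≈ 0.006979 rad.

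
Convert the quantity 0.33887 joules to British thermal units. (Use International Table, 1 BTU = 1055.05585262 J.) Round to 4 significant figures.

1 J = 0.000947817 BTU.
0.33887 × 0.000947817 ≈ 0.0003212 BTU.

0.0003212 BTU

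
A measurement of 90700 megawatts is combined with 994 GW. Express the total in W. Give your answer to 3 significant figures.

1.08e+12 W

90700 MW = 9.07000e+10 W and 994 GW = 9.94000e+11 W.
9.07000e+10 + 9.94000e+11 ≈ 1.08e+12 W.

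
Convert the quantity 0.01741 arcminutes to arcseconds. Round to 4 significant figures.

1.045 arcsec

1 arcmin = 60.0000 arcseconds.
Thus 0.01741 × 60.0000 ≈ 1.045 arcsec.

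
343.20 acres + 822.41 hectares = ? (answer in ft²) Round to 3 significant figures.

343.20 acre = 1.49498e+7 ft² and 822.41 ha = 8.85235e+7 ft².
1.49498e+7 + 8.85235e+7 ≈ 1.03e+8 ft².

1.03e+8 square feet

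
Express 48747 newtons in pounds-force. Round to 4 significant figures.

10960 pounds-force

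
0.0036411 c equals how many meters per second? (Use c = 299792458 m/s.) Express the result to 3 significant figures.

1 c = 2.99792 × 10^8 m/s.
Then 0.0036411 × 2.99792 × 10^8 ≈ 1.09 × 10^6 m/s.

1.09 × 10^6 m/s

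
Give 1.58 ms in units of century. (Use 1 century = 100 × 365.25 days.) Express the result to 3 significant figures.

1 ms = 3.16881e-13 century.
Thus 1.58 × 3.16881e-13 ≈ 5.01e-13 century.

5.01e-13 century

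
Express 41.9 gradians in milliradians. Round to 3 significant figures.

658 mrad

1 grad = 15.7080 milliradians.
41.9 × 15.7080 ≈ 658 mrad.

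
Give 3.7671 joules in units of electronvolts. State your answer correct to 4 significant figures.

1 J = 6.24151 × 10^18 electronvolts.
3.7671 × 6.24151 × 10^18 ≈ 2.351 × 10^19 eV.

2.351 × 10^19 eV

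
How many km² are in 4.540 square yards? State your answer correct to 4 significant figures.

1 yd² = 8.36127e-7 square kilometers.
Then 4.540 × 8.36127e-7 ≈ 3.796e-6 km².

3.796e-6 km²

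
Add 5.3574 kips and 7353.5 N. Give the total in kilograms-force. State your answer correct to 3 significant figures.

3180 kilograms-force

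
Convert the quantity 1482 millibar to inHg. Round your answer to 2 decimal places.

43.76 inches of mercury

1 mbar = 0.0295300 inches of mercury.
So 1482 × 0.0295300 ≈ 43.76 inHg.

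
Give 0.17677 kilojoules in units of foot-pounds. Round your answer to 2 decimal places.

1 kJ = 737.562 ft·lbf.
So 0.17677 × 737.562 ≈ 130.38 ft·lbf.

130.38 ft·lbf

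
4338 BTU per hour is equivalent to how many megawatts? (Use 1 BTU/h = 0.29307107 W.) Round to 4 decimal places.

1 BTU per hour = 2.93071 × 10^-7 MW.
So 4338 × 2.93071 × 10^-7 ≈ 0.0013 MW.

0.0013 megawatts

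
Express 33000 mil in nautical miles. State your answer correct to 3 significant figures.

1 mil = 1.37149 × 10^-8 nautical miles.
Thus 33000 × 1.37149 × 10^-8 ≈ 0.000453 nmi.

0.000453 nmi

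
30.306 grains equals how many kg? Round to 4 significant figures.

0.001964 kg

1 grain = 6.47989 × 10^-5 kg.
30.306 × 6.47989 × 10^-5 ≈ 0.001964 kg.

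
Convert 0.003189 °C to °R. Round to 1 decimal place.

°R = (°C + 273.15) × 9/5.
Applying the formula gives 491.7 °R.

491.7 degrees Rankine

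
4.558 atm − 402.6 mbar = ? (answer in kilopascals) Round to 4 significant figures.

4.558 atm = 461.839 kPa and 402.6 mbar = 40.2600 kPa.
461.839 − 40.2600 ≈ 421.6 kPa.

421.6 kPa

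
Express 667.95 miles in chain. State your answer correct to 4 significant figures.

1 mile = 80.0000 chains.
Then 667.95 × 80.0000 ≈ 53440 chain.

53440 chain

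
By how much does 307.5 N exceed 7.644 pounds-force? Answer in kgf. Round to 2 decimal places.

27.89 kgf

307.5 N = 31.3563 kgf and 7.644 lbf = 3.46726 kgf.
31.3563 − 3.46726 ≈ 27.89 kgf.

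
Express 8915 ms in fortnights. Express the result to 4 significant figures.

7.370 × 10^-6 fortnights

1 millisecond = 8.26720 × 10^-10 fortnight.
Thus 8915 × 8.26720 × 10^-10 ≈ 7.370 × 10^-6 fortnight.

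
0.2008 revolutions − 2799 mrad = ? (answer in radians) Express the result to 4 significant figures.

-1.537 radians

0.2008 rev = 1.26166 rad and 2799 mrad = 2.79900 rad.
1.26166 − 2.79900 ≈ -1.537 rad.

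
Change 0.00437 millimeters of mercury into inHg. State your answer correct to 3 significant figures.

1 mmHg = 0.0393701 inches of mercury.
So 0.00437 × 0.0393701 ≈ 0.000172 inHg.

0.000172 inHg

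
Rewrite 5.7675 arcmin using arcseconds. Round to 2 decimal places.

346.05 arcsec

1 arcminute = 60.0000 arcseconds.
Then 5.7675 × 60.0000 ≈ 346.05 arcsec.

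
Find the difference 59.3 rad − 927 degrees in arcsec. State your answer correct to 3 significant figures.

59.3 rad = 1.22315e+7 arcsec and 927 ° = 3.33720e+6 arcsec.
1.22315e+7 − 3.33720e+6 ≈ 8.89e+6 arcsec.

8.89e+6 arcseconds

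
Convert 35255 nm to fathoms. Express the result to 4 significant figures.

1.928e-5 fathoms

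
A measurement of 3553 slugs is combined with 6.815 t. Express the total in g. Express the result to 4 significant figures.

5.867 × 10^7 g

3553 slug = 5.18521 × 10^7 g and 6.815 t = 6.81500 × 10^6 g.
5.18521 × 10^7 + 6.81500 × 10^6 ≈ 5.867 × 10^7 g.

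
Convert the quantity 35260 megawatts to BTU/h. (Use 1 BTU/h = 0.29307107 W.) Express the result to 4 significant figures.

1.203e+11 BTU per hour

1 MW = 3.41214e+6 BTU per hour.
Then 35260 × 3.41214e+6 ≈ 1.203e+11 BTU/h.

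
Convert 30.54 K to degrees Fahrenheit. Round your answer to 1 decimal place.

K = (°F + 459.67) × 5/9.
Applying the formula gives -404.7 °F.

-404.7 °F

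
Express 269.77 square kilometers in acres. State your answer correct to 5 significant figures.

66662 acre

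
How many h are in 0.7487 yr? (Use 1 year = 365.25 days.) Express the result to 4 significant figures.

6563 hours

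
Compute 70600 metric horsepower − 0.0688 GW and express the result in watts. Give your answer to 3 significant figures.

70600 PS = 5.19262e+7 W and 0.0688 GW = 6.88000e+7 W.
5.19262e+7 − 6.88000e+7 ≈ -1.69e+7 W.

-1.69e+7 W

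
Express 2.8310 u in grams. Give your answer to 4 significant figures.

1 u = 1.66054e-24 g.
Then 2.8310 × 1.66054e-24 ≈ 4.701e-24 g.

4.701e-24 g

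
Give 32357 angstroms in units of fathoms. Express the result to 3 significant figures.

1.77e-6 fathoms

1 Å = 5.46807e-11 fathom.
32357 × 5.46807e-11 ≈ 1.77e-6 fathom.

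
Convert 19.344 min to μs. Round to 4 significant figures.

1.161 × 10^9 μs

1 minute = 6.00000 × 10^7 μs.
19.344 × 6.00000 × 10^7 ≈ 1.161 × 10^9 μs.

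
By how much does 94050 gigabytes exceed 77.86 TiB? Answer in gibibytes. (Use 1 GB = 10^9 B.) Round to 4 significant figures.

94050 GB = 87590.9 GiB and 77.86 TiB = 79728.6 GiB.
87590.9 − 79728.6 ≈ 7862 GiB.

7862 gibibytes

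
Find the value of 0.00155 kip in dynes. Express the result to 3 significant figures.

1 kip = 4.44822e+8 dyn.
Thus 0.00155 × 4.44822e+8 ≈ 689000 dyn.

689000 dyn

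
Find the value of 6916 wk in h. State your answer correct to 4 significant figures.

1 week = 168.000 h.
So 6916 × 168.000 ≈ 1.162e+6 h.

1.162e+6 hours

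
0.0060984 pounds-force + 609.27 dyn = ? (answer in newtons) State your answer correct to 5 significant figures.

0.0060984 lbf = 0.0271270 N and 609.27 dyn = 0.00609270 N.
0.0271270 + 0.00609270 ≈ 0.033220 N.

0.033220 newtons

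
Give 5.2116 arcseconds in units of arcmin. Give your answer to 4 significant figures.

1 arcsec = 0.0166667 arcminutes.
5.2116 × 0.0166667 ≈ 0.08686 arcmin.

0.08686 arcmin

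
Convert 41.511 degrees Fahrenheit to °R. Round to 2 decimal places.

501.18 °R

°R = °F + 459.67.
Applying the formula gives 501.18 °R.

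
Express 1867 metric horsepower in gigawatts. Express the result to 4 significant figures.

1 metric horsepower = 7.35499e-7 GW.
Thus 1867 × 7.35499e-7 ≈ 0.001373 GW.

0.001373 GW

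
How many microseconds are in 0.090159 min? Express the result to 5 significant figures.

1 minute = 6.00000 × 10^7 μs.
Then 0.090159 × 6.00000 × 10^7 ≈ 5.4095 × 10^6 μs.

5.4095 × 10^6 microseconds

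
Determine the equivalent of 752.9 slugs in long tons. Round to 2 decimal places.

10.81 long ton

1 slug = 0.0143634 long tons.
Thus 752.9 × 0.0143634 ≈ 10.81 long ton.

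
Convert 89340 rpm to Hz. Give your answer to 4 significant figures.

1489 Hz

1 revolution per minute = 0.0166667 Hz.
Thus 89340 × 0.0166667 ≈ 1489 Hz.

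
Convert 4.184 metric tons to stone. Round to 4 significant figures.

658.9 stone

1 t = 157.473 st.
So 4.184 × 157.473 ≈ 658.9 st.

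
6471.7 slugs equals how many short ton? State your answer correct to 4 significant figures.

1 slug = 0.0160870 short tons.
6471.7 × 0.0160870 ≈ 104.1 short ton.

104.1 short ton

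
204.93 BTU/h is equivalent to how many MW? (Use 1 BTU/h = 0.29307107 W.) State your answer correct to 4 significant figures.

1 BTU/h = 2.93071e-7 MW.
Thus 204.93 × 2.93071e-7 ≈ 6.006e-5 MW.

6.006e-5 megawatts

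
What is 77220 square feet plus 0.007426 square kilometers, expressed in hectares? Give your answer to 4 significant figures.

1.460 ha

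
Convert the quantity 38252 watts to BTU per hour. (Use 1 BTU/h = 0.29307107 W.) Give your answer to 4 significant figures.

130500 BTU/h

1 W = 3.41214 BTU per hour.
38252 × 3.41214 ≈ 130500 BTU/h.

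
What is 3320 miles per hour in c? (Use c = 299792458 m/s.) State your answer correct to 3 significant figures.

1 mile per hour = 1.49116e-9 c.
Then 3320 × 1.49116e-9 ≈ 4.95e-6 c.

4.95e-6 c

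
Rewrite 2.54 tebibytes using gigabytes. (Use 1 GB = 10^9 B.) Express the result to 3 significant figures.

1 TiB = 1099.51 GB.
2.54 × 1099.51 ≈ 2790 GB.

2790 GB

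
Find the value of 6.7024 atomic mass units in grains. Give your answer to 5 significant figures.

1.7176 × 10^-22 grains

1 atomic mass unit = 2.56260 × 10^-23 grains.
Thus 6.7024 × 2.56260 × 10^-23 ≈ 1.7176 × 10^-22 gr.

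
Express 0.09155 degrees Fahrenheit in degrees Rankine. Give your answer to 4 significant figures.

459.8 °R

°R = °F + 459.67.
Applying the formula gives 459.8 °R.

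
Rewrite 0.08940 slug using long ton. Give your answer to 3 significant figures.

1 slug = 0.0143634 long ton.
0.08940 × 0.0143634 ≈ 0.00128 long ton.

0.00128 long ton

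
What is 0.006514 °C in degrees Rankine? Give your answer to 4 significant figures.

°R = (°C + 273.15) × 9/5.
Applying the formula gives 491.7 °R.

491.7 °R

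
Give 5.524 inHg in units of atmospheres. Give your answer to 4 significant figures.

0.1846 atm

1 inHg = 0.0334211 atmospheres.
5.524 × 0.0334211 ≈ 0.1846 atm.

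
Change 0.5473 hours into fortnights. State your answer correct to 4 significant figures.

0.001629 fortnight

1 hour = 0.00297619 fortnight.
Thus 0.5473 × 0.00297619 ≈ 0.001629 fortnight.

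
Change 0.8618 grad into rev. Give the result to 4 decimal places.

0.0022 rev

1 grad = 0.00250000 revolutions.
0.8618 × 0.00250000 ≈ 0.0022 rev.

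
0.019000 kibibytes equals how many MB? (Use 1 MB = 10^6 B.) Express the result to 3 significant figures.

1.95 × 10^-5 MB

1 kibibyte = 0.00102400 megabytes.
So 0.019000 × 0.00102400 ≈ 1.95 × 10^-5 MB.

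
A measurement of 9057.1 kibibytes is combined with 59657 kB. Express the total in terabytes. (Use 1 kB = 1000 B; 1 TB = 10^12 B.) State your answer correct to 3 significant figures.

6.89 × 10^-5 TB

9057.1 KiB = 9.27447 × 10^-6 TB and 59657 kB = 5.96570 × 10^-5 TB.
9.27447 × 10^-6 + 5.96570 × 10^-5 ≈ 6.89 × 10^-5 TB.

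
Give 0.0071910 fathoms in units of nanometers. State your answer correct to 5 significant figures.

1.3151 × 10^7 nanometers

1 fathom = 1.82880 × 10^9 nm.
Then 0.0071910 × 1.82880 × 10^9 ≈ 1.3151 × 10^7 nm.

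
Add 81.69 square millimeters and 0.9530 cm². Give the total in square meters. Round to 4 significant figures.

81.69 mm² = 8.16900e-5 m² and 0.9530 cm² = 9.53000e-5 m².
8.16900e-5 + 9.53000e-5 ≈ 0.0001770 m².

0.0001770 m²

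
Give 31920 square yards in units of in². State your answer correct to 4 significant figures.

4.137e+7 square inches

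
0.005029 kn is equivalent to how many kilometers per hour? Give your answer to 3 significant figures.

1 kn = 1.85200 kilometers per hour.
So 0.005029 × 1.85200 ≈ 0.00931 km/h.

0.00931 km/h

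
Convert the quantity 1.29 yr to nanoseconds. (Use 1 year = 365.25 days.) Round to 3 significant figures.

1 yr = 3.15576e+16 nanoseconds.
So 1.29 × 3.15576e+16 ≈ 4.07e+16 ns.

4.07e+16 ns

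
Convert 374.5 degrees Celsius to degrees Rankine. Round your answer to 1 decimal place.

°R = (°C + 273.15) × 9/5.
Applying the formula gives 1165.8 °R.

1165.8 degrees Rankine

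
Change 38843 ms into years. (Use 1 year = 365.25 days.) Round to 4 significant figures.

1 ms = 3.16881 × 10^-11 years.
Thus 38843 × 3.16881 × 10^-11 ≈ 1.231 × 10^-6 yr.

1.231 × 10^-6 yr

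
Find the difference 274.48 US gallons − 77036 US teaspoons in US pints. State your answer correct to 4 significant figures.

274.48 US gal = 2195.84 US pt and 77036 US tsp = 802.458 US pt.
2195.84 − 802.458 ≈ 1393 US pt.

1393 US pt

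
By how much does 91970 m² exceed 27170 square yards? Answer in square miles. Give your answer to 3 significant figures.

0.0267 mi²

91970 m² = 0.0355098 mi² and 27170 yd² = 0.00877131 mi².
0.0355098 − 0.00877131 ≈ 0.0267 mi².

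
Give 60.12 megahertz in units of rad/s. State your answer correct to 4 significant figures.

3.777 × 10^8 rad/s

1 MHz = 6.28319 × 10^6 radians per second.
So 60.12 × 6.28319 × 10^6 ≈ 3.777 × 10^8 rad/s.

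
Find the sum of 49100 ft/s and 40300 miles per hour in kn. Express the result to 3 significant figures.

49100 ft/s = 29091.0 kn and 40300 mph = 35019.7 kn.
29091.0 + 35019.7 ≈ 64100 kn.

64100 knots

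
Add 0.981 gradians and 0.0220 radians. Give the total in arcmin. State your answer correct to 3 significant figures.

129 arcmin

0.981 grad = 52.9740 arcmin and 0.0220 rad = 75.6304 arcmin.
52.9740 + 75.6304 ≈ 129 arcmin.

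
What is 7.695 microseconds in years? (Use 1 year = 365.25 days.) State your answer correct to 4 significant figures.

1 microsecond = 3.16881 × 10^-14 yr.
Then 7.695 × 3.16881 × 10^-14 ≈ 2.438 × 10^-13 yr.

2.438 × 10^-13 years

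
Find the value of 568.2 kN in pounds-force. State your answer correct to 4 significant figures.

127700 lbf

1 kN = 224.809 lbf.
So 568.2 × 224.809 ≈ 127700 lbf.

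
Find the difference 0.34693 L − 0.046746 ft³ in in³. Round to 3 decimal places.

0.34693 L = 21.1710 in³ and 0.046746 ft³ = 80.7771 in³.
21.1710 − 80.7771 ≈ -59.606 in³.

-59.606 in³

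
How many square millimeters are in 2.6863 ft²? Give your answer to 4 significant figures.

1 ft² = 92903.0 square millimeters.
2.6863 × 92903.0 ≈ 249600 mm².

249600 mm²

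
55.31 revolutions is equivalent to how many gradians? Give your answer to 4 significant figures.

1 revolution = 400.000 gradians.
Then 55.31 × 400.000 ≈ 22120 grad.

22120 gradians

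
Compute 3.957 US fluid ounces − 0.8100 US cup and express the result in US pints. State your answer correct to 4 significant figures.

-0.1577 US pt

3.957 US fl oz = 0.2473125 US pt and 0.8100 US cup = 0.4050000 US pt.
0.2473125 − 0.4050000 ≈ -0.1577 US pt.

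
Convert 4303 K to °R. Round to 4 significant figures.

°R = K × 9/5.
Applying the formula gives 7745 °R.

7745 °R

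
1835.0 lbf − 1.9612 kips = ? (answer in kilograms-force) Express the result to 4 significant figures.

1835.0 lbf = 832.342 kgf and 1.9612 kip = 889.585 kgf.
832.342 − 889.585 ≈ -57.24 kgf.

-57.24 kgf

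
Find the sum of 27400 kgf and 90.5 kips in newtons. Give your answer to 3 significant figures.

27400 kgf = 268702 N and 90.5 kip = 402564 N.
268702 + 402564 ≈ 671000 N.

671000 N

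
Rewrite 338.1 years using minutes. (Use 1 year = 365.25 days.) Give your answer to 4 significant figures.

1 yr = 525960 min.
So 338.1 × 525960 ≈ 1.778e+8 min.

1.778e+8 min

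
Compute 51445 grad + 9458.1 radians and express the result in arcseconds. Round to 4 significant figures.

2.118e+9 arcsec

51445 grad = 1.66682e+8 arcsec and 9458.1 rad = 1.95087e+9 arcsec.
1.66682e+8 + 1.95087e+9 ≈ 2.118e+9 arcsec.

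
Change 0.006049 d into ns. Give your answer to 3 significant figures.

5.23 × 10^11 ns

1 day = 8.64000 × 10^13 nanoseconds.
Then 0.006049 × 8.64000 × 10^13 ≈ 5.23 × 10^11 ns.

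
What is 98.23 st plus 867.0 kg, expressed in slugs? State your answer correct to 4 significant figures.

102.2 slugs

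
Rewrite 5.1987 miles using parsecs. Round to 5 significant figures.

2.7114 × 10^-13 parsecs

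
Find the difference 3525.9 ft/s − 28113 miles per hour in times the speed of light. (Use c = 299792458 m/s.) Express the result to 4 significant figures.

-3.834e-5 c

3525.9 ft/s = 3.58479e-6 c and 28113 mph = 4.19211e-5 c.
3.58479e-6 − 4.19211e-5 ≈ -3.834e-5 c.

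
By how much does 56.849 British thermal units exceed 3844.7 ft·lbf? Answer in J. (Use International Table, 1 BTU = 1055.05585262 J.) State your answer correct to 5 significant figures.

54766 J

56.849 BTU = 59978.9 J and 3844.7 ft·lbf = 5212.71 J.
59978.9 − 5212.71 ≈ 54766 J.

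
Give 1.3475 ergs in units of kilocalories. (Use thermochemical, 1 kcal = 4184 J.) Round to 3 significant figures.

3.22 × 10^-11 kilocalories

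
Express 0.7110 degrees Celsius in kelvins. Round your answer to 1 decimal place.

K = °C + 273.15.
Applying the formula gives 273.9 K.

273.9 kelvins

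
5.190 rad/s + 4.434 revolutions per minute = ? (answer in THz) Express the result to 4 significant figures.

5.190 rad/s = 8.26014e-13 THz and 4.434 rpm = 7.39000e-14 THz.
8.26014e-13 + 7.39000e-14 ≈ 8.999e-13 THz.

8.999e-13 terahertz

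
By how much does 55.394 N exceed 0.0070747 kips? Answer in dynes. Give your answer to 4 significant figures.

55.394 N = 5.53940 × 10^6 dyn and 0.0070747 kip = 3.14698 × 10^6 dyn.
5.53940 × 10^6 − 3.14698 × 10^6 ≈ 2.392 × 10^6 dyn.

2.392 × 10^6 dynes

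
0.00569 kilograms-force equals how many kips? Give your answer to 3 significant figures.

1 kilogram-force = 0.00220462 kips.
Then 0.00569 × 0.00220462 ≈ 1.25e-5 kip.

1.25e-5 kip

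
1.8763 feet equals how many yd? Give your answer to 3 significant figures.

1 ft = 0.333333 yd.
Then 1.8763 × 0.333333 ≈ 0.625 yd.

0.625 yards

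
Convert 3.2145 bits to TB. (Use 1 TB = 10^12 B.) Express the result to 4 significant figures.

4.018e-13 TB

1 bit = 1.25000e-13 terabytes.
Thus 3.2145 × 1.25000e-13 ≈ 4.018e-13 TB.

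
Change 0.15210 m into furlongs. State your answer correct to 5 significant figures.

0.00075608 furlong

1 meter = 0.00497097 furlong.
Thus 0.15210 × 0.00497097 ≈ 0.00075608 furlong.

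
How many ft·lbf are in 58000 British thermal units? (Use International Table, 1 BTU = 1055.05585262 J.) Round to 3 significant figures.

1 British thermal unit = 778.169 ft·lbf.
Then 58000 × 778.169 ≈ 4.51 × 10^7 ft·lbf.

4.51 × 10^7 ft·lbf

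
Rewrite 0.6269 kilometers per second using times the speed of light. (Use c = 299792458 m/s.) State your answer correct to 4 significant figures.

1 kilometer per second = 3.33564e-6 c.
Thus 0.6269 × 3.33564e-6 ≈ 2.091e-6 c.

2.091e-6 times the speed of light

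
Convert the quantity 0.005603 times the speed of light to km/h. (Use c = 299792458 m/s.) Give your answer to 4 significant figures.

6.047e+6 kilometers per hour

1 speed of light = 1.07925e+9 km/h.
Then 0.005603 × 1.07925e+9 ≈ 6.047e+6 km/h.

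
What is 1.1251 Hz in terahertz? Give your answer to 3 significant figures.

1.13 × 10^-12 THz

1 hertz = 1.00000 × 10^-12 terahertz.
Then 1.1251 × 1.00000 × 10^-12 ≈ 1.13 × 10^-12 THz.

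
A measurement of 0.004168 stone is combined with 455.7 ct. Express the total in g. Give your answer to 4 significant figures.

0.004168 st = 26.4680 g and 455.7 ct = 91.1400 g.
26.4680 + 91.1400 ≈ 117.6 g.

117.6 g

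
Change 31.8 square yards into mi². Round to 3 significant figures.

1.03e-5 square miles

1 yd² = 3.22831e-7 mi².
Thus 31.8 × 3.22831e-7 ≈ 1.03e-5 mi².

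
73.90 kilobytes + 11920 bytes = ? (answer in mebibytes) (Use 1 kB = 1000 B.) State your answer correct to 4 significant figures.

0.08184 mebibytes

73.90 kB = 0.0704765 MiB and 11920 B = 0.0113678 MiB.
0.0704765 + 0.0113678 ≈ 0.08184 MiB.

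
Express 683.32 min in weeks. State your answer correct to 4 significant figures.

0.06779 weeks

1 minute = 9.92063 × 10^-5 wk.
Thus 683.32 × 9.92063 × 10^-5 ≈ 0.06779 wk.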